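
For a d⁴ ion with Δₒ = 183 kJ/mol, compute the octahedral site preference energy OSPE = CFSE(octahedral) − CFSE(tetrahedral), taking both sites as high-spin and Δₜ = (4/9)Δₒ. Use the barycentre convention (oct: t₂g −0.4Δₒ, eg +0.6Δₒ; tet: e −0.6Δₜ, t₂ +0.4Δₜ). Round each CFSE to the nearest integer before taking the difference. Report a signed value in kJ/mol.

In an octahedral site d⁴ (HS) is t₂g³ eg¹, giving CFSE(oct) = -0.6Δₒ = -110 kJ/mol.
Tetrahedral e² t₂² gives -0.4Δₜ = -0.4 × (4/9) × 183 = -33 kJ/mol.
Subtracting, OSPE = -110 − (-33) = -77 kJ/mol.

-77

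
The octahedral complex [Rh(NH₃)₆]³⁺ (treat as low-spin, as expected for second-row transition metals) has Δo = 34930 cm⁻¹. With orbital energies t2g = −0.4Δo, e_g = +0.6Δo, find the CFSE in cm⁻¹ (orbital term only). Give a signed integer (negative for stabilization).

NH₃ is neutral, so the +3 overall charge sits on Rh: oxidation state +3.
Rh sits in group 9; removing 3 electrons leaves Rh³⁺ with 9 − 3 = 6 d electrons.
The d⁶ electrons fill as t2g^6 e_g^0.
CFSE(orbital) = 6×(-0.4Δo) + 0×(0.6Δo) = -2.4Δo; with Δo = 34930 cm⁻¹ that is -83832 cm⁻¹.

-83832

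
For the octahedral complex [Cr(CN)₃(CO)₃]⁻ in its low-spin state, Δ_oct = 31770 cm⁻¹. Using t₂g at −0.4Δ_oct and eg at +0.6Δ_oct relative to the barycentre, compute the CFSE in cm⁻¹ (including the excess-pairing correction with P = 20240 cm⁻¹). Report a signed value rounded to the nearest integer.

Ligand charges: 3×(-1) from CN⁻ and 3×(+0) from CO sum to -3; with overall charge -1, Cr is +2.
Cr sits in group 6; removing 2 electrons leaves Cr²⁺ with 6 − 2 = 4 d electrons.
Electron filling gives t₂g⁴ eg⁰.
CFSE(orbital) = 4×(-0.4Δ_oct) + 0×(0.6Δ_oct) = -1.6Δ_oct; with Δ_oct = 31770 cm⁻¹ that is -50832 cm⁻¹.
Pairing penalty: 1 pair vs 0 in the high-spin reference → 1 extra × P = 20240 cm⁻¹.
Net CFSE = -50832 + 20240 = -30592 cm⁻¹.

-30592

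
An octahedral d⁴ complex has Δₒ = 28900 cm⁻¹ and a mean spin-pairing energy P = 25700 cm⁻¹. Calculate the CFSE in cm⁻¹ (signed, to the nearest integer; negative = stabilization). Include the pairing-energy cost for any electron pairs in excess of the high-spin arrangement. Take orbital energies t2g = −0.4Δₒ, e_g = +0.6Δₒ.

Δₒ > P, so pairing is preferred: the ground state is low-spin.
Filling d⁴ accordingly: t2g^4 e_g^0.
Orbital CFSE = -1.6Δₒ = -1.6 × 28900 = -46240 cm⁻¹.
Excess pairs vs high-spin: 1 − 0 = 1; pairing cost = +25700 cm⁻¹.
Net CFSE = -46240 + 25700 = -20540 cm⁻¹.

-20540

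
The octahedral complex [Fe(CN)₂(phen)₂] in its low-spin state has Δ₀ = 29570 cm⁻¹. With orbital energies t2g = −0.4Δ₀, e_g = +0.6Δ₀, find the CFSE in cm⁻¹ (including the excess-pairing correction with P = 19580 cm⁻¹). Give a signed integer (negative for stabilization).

-31808

Ligand charges: 2×(-1) from CN⁻ and 2×(+0) from phen sum to -2; with overall charge +0, Fe is +2.
Fe sits in group 8; removing 2 electrons leaves Fe²⁺ with 8 − 2 = 6 d electrons.
Electron filling gives t2g^6 e_g^0.
CFSE(orbital) = 6×(-0.4Δ₀) + 0×(0.6Δ₀) = -2.4Δ₀; with Δ₀ = 29570 cm⁻¹ that is -70968 cm⁻¹.
High-spin d⁶ would be t2g^4 e_g^2 with 1 pair; low-spin has 3, so 2 excess pairs cost +2P = +39160 cm⁻¹.
Combining: -70968 + 39160 = -31808 cm⁻¹.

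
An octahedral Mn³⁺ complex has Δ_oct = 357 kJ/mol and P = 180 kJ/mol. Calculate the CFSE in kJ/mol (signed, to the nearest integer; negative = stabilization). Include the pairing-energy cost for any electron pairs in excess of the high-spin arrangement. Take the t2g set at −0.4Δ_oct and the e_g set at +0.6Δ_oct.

Mn sits in group 7; removing 3 electrons leaves Mn³⁺ with 7 − 3 = 4 d electrons.
Since Δ_oct = 357 kJ/mol > P = 180 kJ/mol, the complex adopts the low-spin configuration.
Filling d⁴ accordingly: t2g^4 e_g^0.
Orbital CFSE = -1.6Δ_oct = -1.6 × 357 = -571 kJ/mol.
Excess pairs vs high-spin: 1 − 0 = 1; pairing cost = +180 kJ/mol.
Net CFSE = -571 + 180 = -391 kJ/mol.

-391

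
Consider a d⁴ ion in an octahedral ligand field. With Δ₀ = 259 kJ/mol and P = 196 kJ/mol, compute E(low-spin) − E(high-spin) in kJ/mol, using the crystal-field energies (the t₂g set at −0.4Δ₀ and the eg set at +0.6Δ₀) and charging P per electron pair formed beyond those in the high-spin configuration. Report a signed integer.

In the high-spin limit (t₂g³ eg¹) the orbital term is -0.6Δ₀ = -155 kJ/mol, with no excess pairing.
For low-spin the configuration is t₂g⁴ eg⁰: orbital energy -1.6 × 259 = -414 kJ/mol, and 1 additional pair relative to high-spin adds 196 kJ/mol, giving -218 kJ/mol.
Thus E(LS) − E(HS) = -63 kJ/mol.

-63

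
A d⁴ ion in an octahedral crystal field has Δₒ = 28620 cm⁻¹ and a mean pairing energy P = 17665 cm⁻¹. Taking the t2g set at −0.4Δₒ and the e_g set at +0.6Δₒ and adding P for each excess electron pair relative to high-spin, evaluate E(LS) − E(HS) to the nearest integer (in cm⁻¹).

In the high-spin limit (t2g^3 e_g^1) the orbital term is -0.6Δₒ = -17172 cm⁻¹, with no excess pairing.
Low-spin: t2g^4 e_g^0, orbital CFSE = -1.6Δₒ = -45792 cm⁻¹; plus 1 excess pair × P = +17665 cm⁻¹; total -28127 cm⁻¹.
E(LS) − E(HS) = -28127 − (-17172) = -10955 cm⁻¹.

-10955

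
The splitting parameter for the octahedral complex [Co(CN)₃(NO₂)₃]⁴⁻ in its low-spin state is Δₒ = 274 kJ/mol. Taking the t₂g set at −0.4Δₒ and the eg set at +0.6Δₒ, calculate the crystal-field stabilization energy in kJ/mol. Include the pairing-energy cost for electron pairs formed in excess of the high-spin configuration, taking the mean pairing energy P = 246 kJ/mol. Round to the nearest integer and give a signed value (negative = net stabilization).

-247

Ligand charges: 3×(-1) from CN⁻ and 3×(-1) from NO₂⁻ sum to -6; with overall charge -4, Co is +2.
Co is in group 9, so Co²⁺ is d⁷ (9 − 2 = 7).
The d⁷ electrons fill as t₂g⁶ eg¹.
Orbital CFSE = 6(-0.4) + 1(0.6) = -1.8Δₒ = -1.8 × 274 = -493 kJ/mol.
High-spin d⁷ would be t₂g⁵ eg² with 2 pairs; low-spin has 3, so 1 excess pair costs +1P = +246 kJ/mol.
Net CFSE = -493 + 246 = -247 kJ/mol.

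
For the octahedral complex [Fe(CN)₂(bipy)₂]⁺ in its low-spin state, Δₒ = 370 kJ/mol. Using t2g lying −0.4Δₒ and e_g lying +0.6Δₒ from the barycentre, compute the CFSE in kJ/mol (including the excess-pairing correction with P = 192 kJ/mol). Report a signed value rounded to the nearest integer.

Ligand charges: 2×(-1) from CN⁻ and 2×(+0) from bipy sum to -2; with overall charge +1, Fe is +3.
Fe is in group 8, so Fe³⁺ is d⁵ (8 − 3 = 5).
Configuration: t2g^5 e_g^0.
CFSE(orbital) = 5×(-0.4Δₒ) + 0×(0.6Δₒ) = -2.0Δₒ; with Δₒ = 370 kJ/mol that is -740 kJ/mol.
Pairing penalty: 2 pairs vs 0 in the high-spin reference → 2 extra × P = 384 kJ/mol.
Overall CFSE = -740 + 384 = -356 kJ/mol.

-356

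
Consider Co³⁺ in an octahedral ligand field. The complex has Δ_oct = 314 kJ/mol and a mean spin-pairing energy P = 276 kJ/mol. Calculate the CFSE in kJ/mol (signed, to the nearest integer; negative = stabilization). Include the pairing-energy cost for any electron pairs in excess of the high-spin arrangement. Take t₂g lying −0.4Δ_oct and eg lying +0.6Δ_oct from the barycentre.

-202

Co is in group 9, so Co³⁺ is d⁶ (9 − 3 = 6).
Since Δ_oct = 314 kJ/mol > P = 276 kJ/mol, the complex adopts the low-spin configuration.
That gives t₂g⁶ eg⁰.
Orbital CFSE = -2.4Δ_oct = -2.4 × 314 = -754 kJ/mol.
Excess pairs vs high-spin: 3 − 1 = 2; pairing cost = +552 kJ/mol.
Net CFSE = -754 + 552 = -202 kJ/mol.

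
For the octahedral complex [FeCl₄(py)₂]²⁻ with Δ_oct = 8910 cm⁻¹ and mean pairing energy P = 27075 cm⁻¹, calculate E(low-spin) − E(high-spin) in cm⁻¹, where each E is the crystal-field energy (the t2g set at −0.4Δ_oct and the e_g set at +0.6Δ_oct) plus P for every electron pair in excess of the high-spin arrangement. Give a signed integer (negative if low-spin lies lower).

Ligand charges: 4×(-1) from Cl⁻ and 2×(+0) from py sum to -4; with overall charge -2, Fe is +2.
Fe²⁺: group 8, so d-count = 8 − 2 = 6.
In the high-spin limit (t2g^4 e_g^2) the orbital term is -0.4Δ_oct = -3564 cm⁻¹, with no excess pairing.
Low-spin: t2g^6 e_g^0, orbital CFSE = -2.4Δ_oct = -21384 cm⁻¹; plus 2 excess pairs × P = +54150 cm⁻¹; total 32766 cm⁻¹.
The difference is 32766 − (-3564) = 36330 cm⁻¹, so high-spin lies lower.

36330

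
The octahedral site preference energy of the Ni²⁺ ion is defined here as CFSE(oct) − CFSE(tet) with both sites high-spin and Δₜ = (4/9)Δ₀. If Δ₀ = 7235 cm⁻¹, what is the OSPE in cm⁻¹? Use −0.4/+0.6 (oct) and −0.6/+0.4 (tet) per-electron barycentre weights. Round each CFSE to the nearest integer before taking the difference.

Ni is in group 10, so Ni²⁺ is d⁸ (10 − 2 = 8).
Octahedral high-spin t2g^6 e_g^2: CFSE = -1.2 × 7235 = -8682 cm⁻¹.
Tetrahedral: e^4 t2^4, CFSE = 4(−0.6) + 4(+0.4) = -0.8Δₜ = -0.8 × (4/9) × 7235 = -2572 cm⁻¹.
OSPE = -8682 − (-2572) = -6110 cm⁻¹.

-6110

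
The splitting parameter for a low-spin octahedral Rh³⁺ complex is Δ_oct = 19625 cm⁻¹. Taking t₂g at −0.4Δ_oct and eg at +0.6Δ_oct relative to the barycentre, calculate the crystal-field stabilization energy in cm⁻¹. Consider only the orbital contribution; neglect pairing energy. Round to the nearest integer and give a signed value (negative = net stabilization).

-47100

Rh³⁺: group 9, so d-count = 9 − 3 = 6.
Electron filling gives t₂g⁶ eg⁰.
The orbital stabilization is -2.4Δ_oct = -2.4 × 19625 = -47100 cm⁻¹.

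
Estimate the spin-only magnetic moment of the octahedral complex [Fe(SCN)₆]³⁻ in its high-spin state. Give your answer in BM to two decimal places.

5.92 BM

Each SCN⁻ contributes -1; 6 × (-1) = -6. With overall charge -3, Fe is in the +3 oxidation state.
Group 8 minus oxidation state +3 gives a d⁵ configuration for Fe³⁺.
Configuration: t2g^3 e_g^2 → 5 unpaired electrons.
μ(spin-only) = √[5(5+2)] = √35 ≈ 5.92 BM.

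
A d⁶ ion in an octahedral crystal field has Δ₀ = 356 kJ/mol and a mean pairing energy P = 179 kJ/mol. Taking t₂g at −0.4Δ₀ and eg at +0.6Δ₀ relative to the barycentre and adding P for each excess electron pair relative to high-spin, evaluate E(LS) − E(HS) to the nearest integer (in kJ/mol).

-354

In the high-spin limit (t₂g⁴ eg²) the orbital term is -0.4Δ₀ = -142 kJ/mol, with no excess pairing.
Low-spin: t₂g⁶ eg⁰, orbital CFSE = -2.4Δ₀ = -854 kJ/mol; plus 2 excess pairs × P = +358 kJ/mol; total -496 kJ/mol.
The difference is -496 − (-142) = -354 kJ/mol, so low-spin lies lower.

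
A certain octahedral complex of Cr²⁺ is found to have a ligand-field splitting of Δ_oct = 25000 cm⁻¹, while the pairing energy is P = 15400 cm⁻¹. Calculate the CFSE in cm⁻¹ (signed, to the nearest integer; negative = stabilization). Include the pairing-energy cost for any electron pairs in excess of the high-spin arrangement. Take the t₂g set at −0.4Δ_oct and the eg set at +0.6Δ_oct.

-24600

Group 6 minus oxidation state +2 gives a d⁴ configuration for Cr²⁺.
With Δ_oct > P the complex is low-spin.
Configuration: t₂g⁴ eg⁰.
Orbital CFSE = -1.6Δ_oct = -1.6 × 25000 = -40000 cm⁻¹.
Excess pairs vs high-spin: 1 − 0 = 1; pairing cost = +15400 cm⁻¹.
Net CFSE = -40000 + 15400 = -24600 cm⁻¹.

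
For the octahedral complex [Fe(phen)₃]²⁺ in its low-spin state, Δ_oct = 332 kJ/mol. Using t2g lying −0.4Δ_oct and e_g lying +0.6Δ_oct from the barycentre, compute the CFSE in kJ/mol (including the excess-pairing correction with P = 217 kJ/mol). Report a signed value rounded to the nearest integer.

phen is neutral, so the +2 overall charge sits on Fe: oxidation state +2.
Fe is in group 8, so Fe²⁺ is d⁶ (8 − 2 = 6).
Electron filling gives t2g^6 e_g^0.
CFSE(orbital) = 6×(-0.4Δ_oct) + 0×(0.6Δ_oct) = -2.4Δ_oct; with Δ_oct = 332 kJ/mol that is -797 kJ/mol.
High-spin d⁶ would be t2g^4 e_g^2 with 1 pair; low-spin has 3, so 2 excess pairs cost +2P = +434 kJ/mol.
Combining: -797 + 434 = -363 kJ/mol.

-363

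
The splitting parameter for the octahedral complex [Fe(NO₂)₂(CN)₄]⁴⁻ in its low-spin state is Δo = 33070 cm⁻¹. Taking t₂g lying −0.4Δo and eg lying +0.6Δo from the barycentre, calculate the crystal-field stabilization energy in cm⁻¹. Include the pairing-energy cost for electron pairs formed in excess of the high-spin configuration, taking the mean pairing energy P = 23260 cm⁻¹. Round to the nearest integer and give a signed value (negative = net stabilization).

-32848

Ligand charges: 2×(-1) from NO₂⁻ and 4×(-1) from CN⁻ sum to -6; with overall charge -4, Fe is +2.
Fe²⁺: group 8, so d-count = 8 − 2 = 6.
Configuration: t₂g⁶ eg⁰.
CFSE(orbital) = 6×(-0.4Δo) + 0×(0.6Δo) = -2.4Δo; with Δo = 33070 cm⁻¹ that is -79368 cm⁻¹.
High-spin d⁶ would be t₂g⁴ eg² with 1 pair; low-spin has 3, so 2 excess pairs cost +2P = +46520 cm⁻¹.
Overall CFSE = -79368 + 46520 = -32848 cm⁻¹.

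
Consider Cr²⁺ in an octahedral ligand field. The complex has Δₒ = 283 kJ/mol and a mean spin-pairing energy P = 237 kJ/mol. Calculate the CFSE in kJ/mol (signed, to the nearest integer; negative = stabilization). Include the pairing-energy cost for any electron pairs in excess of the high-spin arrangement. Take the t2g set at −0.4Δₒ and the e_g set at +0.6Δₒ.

Cr is in group 6, so Cr²⁺ is d⁴ (6 − 2 = 4).
Since Δₒ = 283 kJ/mol > P = 237 kJ/mol, the complex adopts the low-spin configuration.
Configuration: t2g^4 e_g^0.
Orbital CFSE = -1.6Δₒ = -1.6 × 283 = -453 kJ/mol.
Excess pairs vs high-spin: 1 − 0 = 1; pairing cost = +237 kJ/mol.
Net CFSE = -453 + 237 = -216 kJ/mol.

-216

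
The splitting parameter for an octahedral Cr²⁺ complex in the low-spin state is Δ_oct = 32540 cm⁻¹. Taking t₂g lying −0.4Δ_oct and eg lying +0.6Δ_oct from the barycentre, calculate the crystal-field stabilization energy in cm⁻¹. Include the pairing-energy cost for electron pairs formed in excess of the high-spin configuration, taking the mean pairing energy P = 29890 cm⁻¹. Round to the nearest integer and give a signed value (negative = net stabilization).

-22174

Cr sits in group 6; removing 2 electrons leaves Cr²⁺ with 6 − 2 = 4 d electrons.
Electron filling gives t₂g⁴ eg⁰.
The orbital stabilization is -1.6Δ_oct = -1.6 × 32540 = -52064 cm⁻¹.
Relative to high-spin t₂g³ eg¹ (0 paired), the low-spin configuration has 1 additional pair, contributing +1 × 29890 = +29890 cm⁻¹.
Net CFSE = -52064 + 29890 = -22174 cm⁻¹.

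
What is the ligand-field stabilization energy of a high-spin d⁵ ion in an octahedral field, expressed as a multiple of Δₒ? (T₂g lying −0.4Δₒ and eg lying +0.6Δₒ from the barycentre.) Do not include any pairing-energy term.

0.0 Δₒ

Configuration: t₂g³ eg².
CFSE = 3(-0.4Δₒ) + 2(0.6Δₒ) = -1.2Δₒ + 1.2Δₒ = 0.0Δₒ.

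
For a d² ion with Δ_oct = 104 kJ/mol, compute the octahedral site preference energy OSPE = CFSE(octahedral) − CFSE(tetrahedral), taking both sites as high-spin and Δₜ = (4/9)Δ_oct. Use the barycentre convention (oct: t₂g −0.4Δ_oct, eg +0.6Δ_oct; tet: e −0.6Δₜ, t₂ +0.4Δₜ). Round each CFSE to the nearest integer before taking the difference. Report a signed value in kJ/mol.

Octahedral (high-spin): t₂g² eg⁰, CFSE = 2(−0.4) + 0(+0.6) = -0.8Δ_oct = -0.8 × 104 = -83 kJ/mol.
In a tetrahedral site the filling is e² t₂⁰: CFSE(tet) = -1.2Δₜ = -1.2 × (4/9)(104) = -55 kJ/mol.
OSPE = CFSE(oct) − CFSE(tet) = -83 − (-55) = -28 kJ/mol.

-28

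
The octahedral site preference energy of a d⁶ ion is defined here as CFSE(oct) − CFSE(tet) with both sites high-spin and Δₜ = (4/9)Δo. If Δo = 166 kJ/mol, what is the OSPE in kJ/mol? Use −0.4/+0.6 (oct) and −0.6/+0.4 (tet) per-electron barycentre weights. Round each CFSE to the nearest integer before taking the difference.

In an octahedral site d⁶ (HS) is t2g^4 e_g^2, giving CFSE(oct) = -0.4Δo = -66 kJ/mol.
In a tetrahedral site the filling is e^3 t2^3: CFSE(tet) = -0.6Δₜ = -0.6 × (4/9)(166) = -44 kJ/mol.
OSPE = CFSE(oct) − CFSE(tet) = -66 − (-44) = -22 kJ/mol.

-22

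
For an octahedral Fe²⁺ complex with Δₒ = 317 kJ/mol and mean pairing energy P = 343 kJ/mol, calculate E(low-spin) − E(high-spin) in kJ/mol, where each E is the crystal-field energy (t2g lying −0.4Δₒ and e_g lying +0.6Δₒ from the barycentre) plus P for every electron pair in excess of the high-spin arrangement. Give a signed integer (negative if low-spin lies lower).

Fe²⁺: group 8, so d-count = 8 − 2 = 6.
In the high-spin limit (t2g^4 e_g^2) the orbital term is -0.4Δₒ = -127 kJ/mol, with no excess pairing.
For low-spin the configuration is t2g^6 e_g^0: orbital energy -2.4 × 317 = -761 kJ/mol, and 2 additional pairs relative to high-spin add 686 kJ/mol, giving -75 kJ/mol.
E(LS) − E(HS) = -75 − (-127) = 52 kJ/mol.

52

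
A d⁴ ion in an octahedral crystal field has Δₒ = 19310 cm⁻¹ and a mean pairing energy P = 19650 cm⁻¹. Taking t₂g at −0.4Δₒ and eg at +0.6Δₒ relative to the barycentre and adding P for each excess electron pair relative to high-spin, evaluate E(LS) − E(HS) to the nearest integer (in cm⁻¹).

340

High-spin: t₂g³ eg¹, CFSE = -0.6Δₒ = -11586 cm⁻¹.
Low-spin: t₂g⁴ eg⁰, orbital CFSE = -1.6Δₒ = -30896 cm⁻¹; plus 1 excess pair × P = +19650 cm⁻¹; total -11246 cm⁻¹.
E(LS) − E(HS) = -11246 − (-11586) = 340 cm⁻¹.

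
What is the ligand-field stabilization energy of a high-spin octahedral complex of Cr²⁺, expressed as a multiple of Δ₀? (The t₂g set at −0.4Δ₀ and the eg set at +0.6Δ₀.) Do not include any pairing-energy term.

-0.6 Δ₀

Group 6 minus oxidation state +2 gives a d⁴ configuration for Cr²⁺.
Configuration: t₂g³ eg¹.
CFSE = 3(-0.4Δ₀) + 1(0.6Δ₀) = -1.2Δ₀ + 0.6Δ₀ = -0.6Δ₀.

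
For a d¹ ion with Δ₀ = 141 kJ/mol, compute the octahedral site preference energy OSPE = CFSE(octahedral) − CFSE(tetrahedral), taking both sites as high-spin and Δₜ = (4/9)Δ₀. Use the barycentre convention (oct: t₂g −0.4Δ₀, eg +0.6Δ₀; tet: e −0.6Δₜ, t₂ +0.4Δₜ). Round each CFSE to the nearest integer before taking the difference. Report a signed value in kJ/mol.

-18

In an octahedral site d¹ (HS) is t2g^1 e_g^0, giving CFSE(oct) = -0.4Δ₀ = -56 kJ/mol.
In a tetrahedral site the filling is e^1 t2^0: CFSE(tet) = -0.6Δₜ = -0.6 × (4/9)(141) = -38 kJ/mol.
OSPE = -56 − (-38) = -18 kJ/mol.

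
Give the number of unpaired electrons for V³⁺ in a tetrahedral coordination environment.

2

V is in group 5, so V³⁺ is d² (5 − 3 = 2).
Tetrahedral splitting is small, so the complex is high-spin.
Configuration: e² t₂⁰, giving 2 unpaired electrons.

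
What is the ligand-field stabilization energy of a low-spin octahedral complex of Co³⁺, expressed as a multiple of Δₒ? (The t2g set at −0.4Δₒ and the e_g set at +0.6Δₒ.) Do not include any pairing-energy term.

Co³⁺: group 9, so d-count = 9 − 3 = 6.
Configuration: t2g^6 e_g^0.
CFSE = 6(-0.4Δₒ) + 0(0.6Δₒ) = -2.4Δₒ + 0.0Δₒ = -2.4Δₒ.

-2.4 Δₒ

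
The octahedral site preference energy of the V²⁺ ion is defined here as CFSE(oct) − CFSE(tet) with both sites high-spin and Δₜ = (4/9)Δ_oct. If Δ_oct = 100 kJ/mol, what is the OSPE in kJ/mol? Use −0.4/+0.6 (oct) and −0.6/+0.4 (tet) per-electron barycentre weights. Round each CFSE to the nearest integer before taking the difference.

-84

V²⁺: group 5, so d-count = 5 − 2 = 3.
Octahedral high-spin t₂g³ eg⁰: CFSE = -1.2 × 100 = -120 kJ/mol.
In a tetrahedral site the filling is e² t₂¹: CFSE(tet) = -0.8Δₜ = -0.8 × (4/9)(100) = -36 kJ/mol.
OSPE = -120 − (-36) = -84 kJ/mol.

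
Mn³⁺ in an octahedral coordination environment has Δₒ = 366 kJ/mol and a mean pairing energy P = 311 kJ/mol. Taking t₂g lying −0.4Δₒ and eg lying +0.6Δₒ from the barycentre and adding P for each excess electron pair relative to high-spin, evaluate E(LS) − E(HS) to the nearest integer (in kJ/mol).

Mn sits in group 7; removing 3 electrons leaves Mn³⁺ with 7 − 3 = 4 d electrons.
High-spin: t₂g³ eg¹, CFSE = -0.6Δₒ = -220 kJ/mol.
Low-spin t₂g⁴ eg⁰ gives -1.6Δₒ = -586 kJ/mol, but forming 1 extra pair costs 1P = 311 kJ/mol, so E(LS) = -586 + 311 = -275 kJ/mol.
The difference is -275 − (-220) = -55 kJ/mol, so low-spin lies lower.

-55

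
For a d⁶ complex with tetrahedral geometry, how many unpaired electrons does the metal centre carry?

With tetrahedral geometry the complex is necessarily high-spin.
Configuration: e³ t₂³, giving 4 unpaired electrons.

4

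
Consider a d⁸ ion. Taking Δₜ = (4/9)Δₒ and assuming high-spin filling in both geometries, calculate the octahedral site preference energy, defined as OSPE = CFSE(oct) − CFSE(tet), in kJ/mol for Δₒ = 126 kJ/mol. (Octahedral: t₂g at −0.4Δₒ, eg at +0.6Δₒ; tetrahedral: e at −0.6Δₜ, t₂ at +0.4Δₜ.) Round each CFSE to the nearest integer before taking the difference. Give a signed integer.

Octahedral (high-spin): t2g^6 e_g^2, CFSE = 6(−0.4) + 2(+0.6) = -1.2Δₒ = -1.2 × 126 = -151 kJ/mol.
In a tetrahedral site the filling is e^4 t2^4: CFSE(tet) = -0.8Δₜ = -0.8 × (4/9)(126) = -45 kJ/mol.
OSPE = -151 − (-45) = -106 kJ/mol.

-106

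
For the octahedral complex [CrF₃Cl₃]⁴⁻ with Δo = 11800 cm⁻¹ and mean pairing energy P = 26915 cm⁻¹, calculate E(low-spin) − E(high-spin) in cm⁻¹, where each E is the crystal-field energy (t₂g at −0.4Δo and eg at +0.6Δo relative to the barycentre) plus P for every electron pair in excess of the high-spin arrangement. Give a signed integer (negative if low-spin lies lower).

Ligand charges: 3×(-1) from F⁻ and 3×(-1) from Cl⁻ sum to -6; with overall charge -4, Cr is +2.
Group 6 minus oxidation state +2 gives a d⁴ configuration for Cr²⁺.
High-spin d⁴ fills as t₂g³ eg¹ with CFSE 3(−0.4) + 1(+0.6) = -0.6Δo = -7080 cm⁻¹.
For low-spin the configuration is t₂g⁴ eg⁰: orbital energy -1.6 × 11800 = -18880 cm⁻¹, and 1 additional pair relative to high-spin adds 26915 cm⁻¹, giving 8035 cm⁻¹.
E(LS) − E(HS) = 8035 − (-7080) = 15115 cm⁻¹.

15115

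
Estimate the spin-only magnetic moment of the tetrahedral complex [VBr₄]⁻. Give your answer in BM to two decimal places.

Each Br⁻ contributes -1; 4 × (-1) = -4. With overall charge -1, V is in the +3 oxidation state.
V³⁺: group 5, so d-count = 5 − 3 = 2.
Tetrahedral splitting is small, so the complex is high-spin.
Configuration: e² t₂⁰ → 2 unpaired electrons.
μ(spin-only) = √[2(2+2)] = √8 ≈ 2.83 BM.

2.83 BM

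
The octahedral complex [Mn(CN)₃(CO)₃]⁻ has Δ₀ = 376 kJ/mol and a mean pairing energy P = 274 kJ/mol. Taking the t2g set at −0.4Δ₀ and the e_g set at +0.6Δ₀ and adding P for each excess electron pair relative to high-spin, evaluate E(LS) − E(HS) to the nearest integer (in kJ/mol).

Ligand charges: 3×(-1) from CN⁻ and 3×(+0) from CO sum to -3; with overall charge -1, Mn is +2.
Mn is in group 7, so Mn²⁺ is d⁵ (7 − 2 = 5).
High-spin: t2g^3 e_g^2, CFSE = 0.0Δ₀ = 0 kJ/mol.
Low-spin: t2g^5 e_g^0, orbital CFSE = -2.0Δ₀ = -752 kJ/mol; plus 2 excess pairs × P = +548 kJ/mol; total -204 kJ/mol.
E(LS) − E(HS) = -204 − (0) = -204 kJ/mol.

-204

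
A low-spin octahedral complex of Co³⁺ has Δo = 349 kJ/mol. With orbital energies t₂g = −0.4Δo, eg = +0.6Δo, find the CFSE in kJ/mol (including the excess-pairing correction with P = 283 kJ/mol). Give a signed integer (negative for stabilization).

-272

Group 9 minus oxidation state +3 gives a d⁶ configuration for Co³⁺.
The d⁶ electrons fill as t₂g⁶ eg⁰.
The orbital stabilization is -2.4Δo = -2.4 × 349 = -838 kJ/mol.
Relative to high-spin t₂g⁴ eg² (1 paired), the low-spin configuration has 2 additional pairs, contributing +2 × 283 = +566 kJ/mol.
Combining: -838 + 566 = -272 kJ/mol.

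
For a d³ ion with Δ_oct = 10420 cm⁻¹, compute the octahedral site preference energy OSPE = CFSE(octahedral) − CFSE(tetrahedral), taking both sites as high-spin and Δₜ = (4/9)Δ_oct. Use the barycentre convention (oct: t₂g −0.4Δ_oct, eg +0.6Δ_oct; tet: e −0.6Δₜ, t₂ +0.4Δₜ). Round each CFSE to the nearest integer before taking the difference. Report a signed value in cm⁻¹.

-8799

Octahedral high-spin t₂g³ eg⁰: CFSE = -1.2 × 10420 = -12504 cm⁻¹.
Tetrahedral: e² t₂¹, CFSE = 2(−0.6) + 1(+0.4) = -0.8Δₜ = -0.8 × (4/9) × 10420 = -3705 cm⁻¹.
OSPE = CFSE(oct) − CFSE(tet) = -12504 − (-3705) = -8799 cm⁻¹.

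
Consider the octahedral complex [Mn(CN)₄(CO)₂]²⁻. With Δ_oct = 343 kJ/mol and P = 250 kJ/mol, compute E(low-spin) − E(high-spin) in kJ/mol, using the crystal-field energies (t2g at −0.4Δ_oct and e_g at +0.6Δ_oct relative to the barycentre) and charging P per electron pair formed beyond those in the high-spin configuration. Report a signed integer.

-186

Ligand charges: 4×(-1) from CN⁻ and 2×(+0) from CO sum to -4; with overall charge -2, Mn is +2.
Mn²⁺: group 7, so d-count = 7 − 2 = 5.
High-spin: t2g^3 e_g^2, CFSE = 0.0Δ_oct = 0 kJ/mol.
For low-spin the configuration is t2g^5 e_g^0: orbital energy -2.0 × 343 = -686 kJ/mol, and 2 additional pairs relative to high-spin add 500 kJ/mol, giving -186 kJ/mol.
E(LS) − E(HS) = -186 − (0) = -186 kJ/mol.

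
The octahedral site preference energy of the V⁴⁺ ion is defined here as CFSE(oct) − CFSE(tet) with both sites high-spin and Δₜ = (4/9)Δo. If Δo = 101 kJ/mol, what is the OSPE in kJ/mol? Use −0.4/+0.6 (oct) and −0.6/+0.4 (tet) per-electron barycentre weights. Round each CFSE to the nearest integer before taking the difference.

Group 5 minus oxidation state +4 gives a d¹ configuration for V⁴⁺.
Octahedral (high-spin): t2g^1 e_g^0, CFSE = 1(−0.4) + 0(+0.6) = -0.4Δo = -0.4 × 101 = -40 kJ/mol.
In a tetrahedral site the filling is e^1 t2^0: CFSE(tet) = -0.6Δₜ = -0.6 × (4/9)(101) = -27 kJ/mol.
Subtracting, OSPE = -40 − (-27) = -13 kJ/mol.

-13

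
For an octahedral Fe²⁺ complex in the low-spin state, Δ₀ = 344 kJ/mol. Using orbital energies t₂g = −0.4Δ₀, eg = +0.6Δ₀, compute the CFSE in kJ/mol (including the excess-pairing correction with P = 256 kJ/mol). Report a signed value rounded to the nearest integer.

Fe²⁺: group 8, so d-count = 8 − 2 = 6.
The d⁶ electrons fill as t₂g⁶ eg⁰.
CFSE(orbital) = 6×(-0.4Δ₀) + 0×(0.6Δ₀) = -2.4Δ₀; with Δ₀ = 344 kJ/mol that is -826 kJ/mol.
Pairing penalty: 3 pairs vs 1 in the high-spin reference → 2 extra × P = 512 kJ/mol.
Net CFSE = -826 + 512 = -314 kJ/mol.

-314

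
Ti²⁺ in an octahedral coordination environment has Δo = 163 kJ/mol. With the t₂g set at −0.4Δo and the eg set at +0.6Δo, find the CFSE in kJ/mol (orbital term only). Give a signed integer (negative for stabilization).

-130

Group 4 minus oxidation state +2 gives a d² configuration for Ti²⁺.
Configuration: t₂g² eg⁰.
Orbital CFSE = 2(-0.4) + 0(0.6) = -0.8Δo = -0.8 × 163 = -130 kJ/mol.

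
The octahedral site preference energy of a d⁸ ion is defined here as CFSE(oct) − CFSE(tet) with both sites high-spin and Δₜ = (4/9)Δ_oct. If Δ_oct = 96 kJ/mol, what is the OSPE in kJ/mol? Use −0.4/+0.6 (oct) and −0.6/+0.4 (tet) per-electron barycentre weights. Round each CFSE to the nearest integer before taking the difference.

-81

Octahedral high-spin t₂g⁶ eg²: CFSE = -1.2 × 96 = -115 kJ/mol.
Tetrahedral e⁴ t₂⁴ gives -0.8Δₜ = -0.8 × (4/9) × 96 = -34 kJ/mol.
Subtracting, OSPE = -115 − (-34) = -81 kJ/mol.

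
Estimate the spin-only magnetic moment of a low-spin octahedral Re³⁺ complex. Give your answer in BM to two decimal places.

Group 7 minus oxidation state +3 gives a d⁴ configuration for Re³⁺.
Configuration: t₂g⁴ eg⁰ → 2 unpaired electrons.
μ(spin-only) = √[2(2+2)] = √8 ≈ 2.83 BM.

2.83 BM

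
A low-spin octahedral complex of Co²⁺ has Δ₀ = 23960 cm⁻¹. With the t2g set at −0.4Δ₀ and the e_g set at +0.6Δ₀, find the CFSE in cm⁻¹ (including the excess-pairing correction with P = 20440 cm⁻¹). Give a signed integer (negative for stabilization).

-22688

Co sits in group 9; removing 2 electrons leaves Co²⁺ with 9 − 2 = 7 d electrons.
The d⁷ electrons fill as t2g^6 e_g^1.
The orbital stabilization is -1.8Δ₀ = -1.8 × 23960 = -43128 cm⁻¹.
Pairing penalty: 3 pairs vs 2 in the high-spin reference → 1 extra × P = 20440 cm⁻¹.
Combining: -43128 + 20440 = -22688 cm⁻¹.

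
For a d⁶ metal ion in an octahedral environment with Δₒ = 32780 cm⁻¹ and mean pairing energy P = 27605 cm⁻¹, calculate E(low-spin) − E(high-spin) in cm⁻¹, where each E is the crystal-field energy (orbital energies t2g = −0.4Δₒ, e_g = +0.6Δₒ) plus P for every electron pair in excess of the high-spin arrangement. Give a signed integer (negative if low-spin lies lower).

In the high-spin limit (t2g^4 e_g^2) the orbital term is -0.4Δₒ = -13112 cm⁻¹, with no excess pairing.
Low-spin t2g^6 e_g^0 gives -2.4Δₒ = -78672 cm⁻¹, but forming 2 extra pairs costs 2P = 55210 cm⁻¹, so E(LS) = -78672 + 55210 = -23462 cm⁻¹.
E(LS) − E(HS) = -23462 − (-13112) = -10350 cm⁻¹.

-10350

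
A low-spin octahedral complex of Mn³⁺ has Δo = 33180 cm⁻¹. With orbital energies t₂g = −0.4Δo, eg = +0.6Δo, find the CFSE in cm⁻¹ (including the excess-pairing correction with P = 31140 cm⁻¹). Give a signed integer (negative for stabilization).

Mn sits in group 7; removing 3 electrons leaves Mn³⁺ with 7 − 3 = 4 d electrons.
Electron filling gives t₂g⁴ eg⁰.
CFSE(orbital) = 4×(-0.4Δo) + 0×(0.6Δo) = -1.6Δo; with Δo = 33180 cm⁻¹ that is -53088 cm⁻¹.
Pairing penalty: 1 pair vs 0 in the high-spin reference → 1 extra × P = 31140 cm⁻¹.
Overall CFSE = -53088 + 31140 = -21948 cm⁻¹.

-21948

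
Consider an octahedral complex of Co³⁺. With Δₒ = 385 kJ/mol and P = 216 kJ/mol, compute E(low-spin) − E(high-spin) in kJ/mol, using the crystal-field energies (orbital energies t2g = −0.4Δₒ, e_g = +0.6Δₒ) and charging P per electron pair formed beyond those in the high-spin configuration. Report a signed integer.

Group 9 minus oxidation state +3 gives a d⁶ configuration for Co³⁺.
In the high-spin limit (t2g^4 e_g^2) the orbital term is -0.4Δₒ = -154 kJ/mol, with no excess pairing.
Low-spin t2g^6 e_g^0 gives -2.4Δₒ = -924 kJ/mol, but forming 2 extra pairs costs 2P = 432 kJ/mol, so E(LS) = -924 + 432 = -492 kJ/mol.
The difference is -492 − (-154) = -338 kJ/mol, so low-spin lies lower.

-338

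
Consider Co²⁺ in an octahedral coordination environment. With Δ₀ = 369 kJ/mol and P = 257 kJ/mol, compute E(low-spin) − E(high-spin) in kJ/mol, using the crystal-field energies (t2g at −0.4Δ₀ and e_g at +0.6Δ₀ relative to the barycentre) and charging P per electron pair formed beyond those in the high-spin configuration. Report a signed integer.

-112

Co²⁺: group 9, so d-count = 9 − 2 = 7.
High-spin d⁷ fills as t2g^5 e_g^2 with CFSE 5(−0.4) + 2(+0.6) = -0.8Δ₀ = -295 kJ/mol.
Low-spin: t2g^6 e_g^1, orbital CFSE = -1.8Δ₀ = -664 kJ/mol; plus 1 excess pair × P = +257 kJ/mol; total -407 kJ/mol.
Thus E(LS) − E(HS) = -112 kJ/mol.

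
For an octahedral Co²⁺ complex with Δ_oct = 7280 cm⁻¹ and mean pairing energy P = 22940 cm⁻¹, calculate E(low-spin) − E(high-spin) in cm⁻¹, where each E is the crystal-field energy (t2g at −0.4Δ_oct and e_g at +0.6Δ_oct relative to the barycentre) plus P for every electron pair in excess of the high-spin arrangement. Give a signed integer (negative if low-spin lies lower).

15660

Co is in group 9, so Co²⁺ is d⁷ (9 − 2 = 7).
In the high-spin limit (t2g^5 e_g^2) the orbital term is -0.8Δ_oct = -5824 cm⁻¹, with no excess pairing.
Low-spin: t2g^6 e_g^1, orbital CFSE = -1.8Δ_oct = -13104 cm⁻¹; plus 1 excess pair × P = +22940 cm⁻¹; total 9836 cm⁻¹.
Thus E(LS) − E(HS) = 15660 cm⁻¹.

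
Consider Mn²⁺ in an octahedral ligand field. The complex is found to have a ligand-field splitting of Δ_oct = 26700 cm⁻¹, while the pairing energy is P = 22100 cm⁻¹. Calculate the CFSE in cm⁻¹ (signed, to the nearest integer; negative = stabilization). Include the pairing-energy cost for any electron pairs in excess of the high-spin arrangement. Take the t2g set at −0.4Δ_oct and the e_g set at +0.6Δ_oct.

Mn sits in group 7; removing 2 electrons leaves Mn²⁺ with 7 − 2 = 5 d electrons.
Since Δ_oct = 26700 cm⁻¹ > P = 22100 cm⁻¹, the complex adopts the low-spin configuration.
Filling d⁵ accordingly: t2g^5 e_g^0.
Orbital CFSE = -2.0Δ_oct = -2.0 × 26700 = -53400 cm⁻¹.
Excess pairs vs high-spin: 2 − 0 = 2; pairing cost = +44200 cm⁻¹.
Net CFSE = -53400 + 44200 = -9200 cm⁻¹.

-9200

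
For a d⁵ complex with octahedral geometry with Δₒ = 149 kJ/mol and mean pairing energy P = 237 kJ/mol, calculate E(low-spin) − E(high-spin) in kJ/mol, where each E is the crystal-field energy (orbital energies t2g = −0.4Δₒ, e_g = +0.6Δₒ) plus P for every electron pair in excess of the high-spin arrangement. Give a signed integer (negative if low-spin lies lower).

High-spin d⁵ fills as t2g^3 e_g^2 with CFSE 3(−0.4) + 2(+0.6) = 0.0Δₒ = 0 kJ/mol.
Low-spin: t2g^5 e_g^0, orbital CFSE = -2.0Δₒ = -298 kJ/mol; plus 2 excess pairs × P = +474 kJ/mol; total 176 kJ/mol.
Thus E(LS) − E(HS) = 176 kJ/mol.

176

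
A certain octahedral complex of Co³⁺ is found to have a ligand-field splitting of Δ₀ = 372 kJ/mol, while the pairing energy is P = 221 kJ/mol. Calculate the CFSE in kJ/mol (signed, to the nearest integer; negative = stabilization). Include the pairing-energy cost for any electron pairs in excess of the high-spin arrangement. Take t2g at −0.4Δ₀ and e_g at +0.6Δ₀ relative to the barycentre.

-451

Co³⁺: group 9, so d-count = 9 − 3 = 6.
With Δ₀ > P the complex is low-spin.
Filling d⁶ accordingly: t2g^6 e_g^0.
Orbital CFSE = -2.4Δ₀ = -2.4 × 372 = -893 kJ/mol.
Excess pairs vs high-spin: 3 − 1 = 2; pairing cost = +442 kJ/mol.
Net CFSE = -893 + 442 = -451 kJ/mol.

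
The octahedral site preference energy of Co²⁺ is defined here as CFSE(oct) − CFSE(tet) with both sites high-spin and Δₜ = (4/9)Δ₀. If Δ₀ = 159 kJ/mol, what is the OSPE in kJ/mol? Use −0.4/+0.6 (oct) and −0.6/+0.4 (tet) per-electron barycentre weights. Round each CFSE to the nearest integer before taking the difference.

Co²⁺: group 9, so d-count = 9 − 2 = 7.
In an octahedral site d⁷ (HS) is t2g^5 e_g^2, giving CFSE(oct) = -0.8Δ₀ = -127 kJ/mol.
In a tetrahedral site the filling is e^4 t2^3: CFSE(tet) = -1.2Δₜ = -1.2 × (4/9)(159) = -85 kJ/mol.
OSPE = CFSE(oct) − CFSE(tet) = -127 − (-85) = -42 kJ/mol.

-42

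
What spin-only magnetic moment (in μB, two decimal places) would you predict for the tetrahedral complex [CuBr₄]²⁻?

Each Br⁻ contributes -1; 4 × (-1) = -4. With overall charge -2, Cu is in the +2 oxidation state.
Cu sits in group 11; removing 2 electrons leaves Cu²⁺ with 11 − 2 = 9 d electrons.
Tetrahedral splitting is small, so the complex is high-spin.
Configuration: e⁴ t₂⁵ → 1 unpaired electron.
μ(spin-only) = √[1(1+2)] = √3 ≈ 1.73 μB.

1.73 μB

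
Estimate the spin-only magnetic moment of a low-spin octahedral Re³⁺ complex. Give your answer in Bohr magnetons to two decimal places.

Group 7 minus oxidation state +3 gives a d⁴ configuration for Re³⁺.
Configuration: t₂g⁴ eg⁰ → 2 unpaired electrons.
μ(spin-only) = √[2(2+2)] = √8 ≈ 2.83 Bohr magnetons.

2.83 Bohr magnetons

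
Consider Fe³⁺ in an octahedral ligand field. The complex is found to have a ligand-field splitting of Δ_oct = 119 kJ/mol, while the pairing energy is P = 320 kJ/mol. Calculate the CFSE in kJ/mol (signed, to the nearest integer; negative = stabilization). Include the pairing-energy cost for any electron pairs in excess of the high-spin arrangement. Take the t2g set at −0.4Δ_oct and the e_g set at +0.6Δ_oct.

0

Fe³⁺: group 8, so d-count = 8 − 3 = 5.
Δ_oct < P, so pairing is avoided: the ground state is high-spin.
Configuration: t2g^3 e_g^2.
Orbital CFSE = 0.0Δ_oct = 0.0 × 119 = 0 kJ/mol.
High-spin has no excess pairs, so no pairing correction applies.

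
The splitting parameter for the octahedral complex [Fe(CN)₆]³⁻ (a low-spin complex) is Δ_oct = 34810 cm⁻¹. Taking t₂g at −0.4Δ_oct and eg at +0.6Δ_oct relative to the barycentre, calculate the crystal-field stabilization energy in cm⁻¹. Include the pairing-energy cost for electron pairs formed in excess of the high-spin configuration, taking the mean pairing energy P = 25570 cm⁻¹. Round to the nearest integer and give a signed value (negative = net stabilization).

Each CN⁻ contributes -1; 6 × (-1) = -6. With overall charge -3, Fe is in the +3 oxidation state.
Group 8 minus oxidation state +3 gives a d⁵ configuration for Fe³⁺.
The d⁵ electrons fill as t₂g⁵ eg⁰.
CFSE(orbital) = 5×(-0.4Δ_oct) + 0×(0.6Δ_oct) = -2.0Δ_oct; with Δ_oct = 34810 cm⁻¹ that is -69620 cm⁻¹.
Pairing penalty: 2 pairs vs 0 in the high-spin reference → 2 extra × P = 51140 cm⁻¹.
Net CFSE = -69620 + 51140 = -18480 cm⁻¹.

-18480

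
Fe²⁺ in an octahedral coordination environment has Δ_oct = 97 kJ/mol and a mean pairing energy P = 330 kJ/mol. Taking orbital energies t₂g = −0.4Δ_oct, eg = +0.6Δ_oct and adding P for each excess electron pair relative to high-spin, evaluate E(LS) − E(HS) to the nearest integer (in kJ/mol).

Fe sits in group 8; removing 2 electrons leaves Fe²⁺ with 8 − 2 = 6 d electrons.
In the high-spin limit (t₂g⁴ eg²) the orbital term is -0.4Δ_oct = -39 kJ/mol, with no excess pairing.
For low-spin the configuration is t₂g⁶ eg⁰: orbital energy -2.4 × 97 = -233 kJ/mol, and 2 additional pairs relative to high-spin add 660 kJ/mol, giving 427 kJ/mol.
Thus E(LS) − E(HS) = 466 kJ/mol.

466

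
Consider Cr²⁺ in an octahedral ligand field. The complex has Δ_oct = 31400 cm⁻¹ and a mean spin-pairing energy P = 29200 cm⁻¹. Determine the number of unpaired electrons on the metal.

Cr sits in group 6; removing 2 electrons leaves Cr²⁺ with 6 − 2 = 4 d electrons.
Here Δ_oct > P (31400 > 29200), so the low-spin state is favoured.
Configuration: t₂g⁴ eg⁰.
Unpaired electrons: 2.

2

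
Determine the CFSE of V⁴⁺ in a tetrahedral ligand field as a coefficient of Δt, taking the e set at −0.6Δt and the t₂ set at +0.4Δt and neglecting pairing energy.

-0.6 Δt

Group 5 minus oxidation state +4 gives a d¹ configuration for V⁴⁺.
Tetrahedral splitting is small, so the complex is high-spin.
Configuration: e¹ t₂⁰.
CFSE = 1(-0.6Δt) + 0(0.4Δt) = -0.6Δt + 0.0Δt = -0.6Δt.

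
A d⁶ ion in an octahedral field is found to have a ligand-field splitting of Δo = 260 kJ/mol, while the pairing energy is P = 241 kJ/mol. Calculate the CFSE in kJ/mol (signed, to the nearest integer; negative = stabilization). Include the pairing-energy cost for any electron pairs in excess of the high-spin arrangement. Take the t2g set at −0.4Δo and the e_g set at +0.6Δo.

Δo > P, so pairing is preferred: the ground state is low-spin.
That gives t2g^6 e_g^0.
Orbital CFSE = -2.4Δo = -2.4 × 260 = -624 kJ/mol.
Excess pairs vs high-spin: 3 − 1 = 2; pairing cost = +482 kJ/mol.
Net CFSE = -624 + 482 = -142 kJ/mol.

-142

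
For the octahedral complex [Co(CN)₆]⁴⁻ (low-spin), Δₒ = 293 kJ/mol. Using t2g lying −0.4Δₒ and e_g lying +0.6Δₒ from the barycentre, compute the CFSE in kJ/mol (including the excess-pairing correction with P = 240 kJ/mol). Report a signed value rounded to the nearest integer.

-287

Each CN⁻ contributes -1; 6 × (-1) = -6. With overall charge -4, Co is in the +2 oxidation state.
Group 9 minus oxidation state +2 gives a d⁷ configuration for Co²⁺.
The d⁷ electrons fill as t2g^6 e_g^1.
Orbital CFSE = 6(-0.4) + 1(0.6) = -1.8Δₒ = -1.8 × 293 = -527 kJ/mol.
Relative to high-spin t2g^5 e_g^2 (2 paired), the low-spin configuration has 1 additional pair, contributing +1 × 240 = +240 kJ/mol.
Net CFSE = -527 + 240 = -287 kJ/mol.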